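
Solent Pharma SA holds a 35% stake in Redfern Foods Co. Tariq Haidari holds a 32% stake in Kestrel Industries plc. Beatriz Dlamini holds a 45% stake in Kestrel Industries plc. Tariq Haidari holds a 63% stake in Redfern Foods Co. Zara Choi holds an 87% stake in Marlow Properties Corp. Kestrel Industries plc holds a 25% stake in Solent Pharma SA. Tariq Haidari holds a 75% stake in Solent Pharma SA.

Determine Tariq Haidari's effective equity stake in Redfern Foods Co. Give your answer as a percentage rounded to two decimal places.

Tariq reaches Redfern along 3 paths.
Direct stake: 63% = 63%.
Via Solent: 75% × 35% = 26.25%.
Via Kestrel → Solent: 32% × 25% × 35% = 2.8%.
Total: 63% + 26.25% + 2.8% = 92.05%.

92.05%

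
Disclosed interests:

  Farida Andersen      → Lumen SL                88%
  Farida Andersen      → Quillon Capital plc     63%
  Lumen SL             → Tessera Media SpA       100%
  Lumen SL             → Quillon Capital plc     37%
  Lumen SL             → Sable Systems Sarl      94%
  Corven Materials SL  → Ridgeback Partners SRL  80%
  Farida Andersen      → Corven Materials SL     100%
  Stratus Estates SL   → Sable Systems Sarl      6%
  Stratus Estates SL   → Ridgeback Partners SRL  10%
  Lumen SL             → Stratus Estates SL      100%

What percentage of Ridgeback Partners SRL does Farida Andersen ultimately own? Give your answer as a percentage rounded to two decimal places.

88.80%

Farida reaches Ridgeback along 2 paths.
Via Lumen → Stratus: 88% × 100% × 10% = 8.8%.
Via Corven: 100% × 80% = 80%.
Total: 8.8% + 80% = 88.8%.
Rounded: 88.80%.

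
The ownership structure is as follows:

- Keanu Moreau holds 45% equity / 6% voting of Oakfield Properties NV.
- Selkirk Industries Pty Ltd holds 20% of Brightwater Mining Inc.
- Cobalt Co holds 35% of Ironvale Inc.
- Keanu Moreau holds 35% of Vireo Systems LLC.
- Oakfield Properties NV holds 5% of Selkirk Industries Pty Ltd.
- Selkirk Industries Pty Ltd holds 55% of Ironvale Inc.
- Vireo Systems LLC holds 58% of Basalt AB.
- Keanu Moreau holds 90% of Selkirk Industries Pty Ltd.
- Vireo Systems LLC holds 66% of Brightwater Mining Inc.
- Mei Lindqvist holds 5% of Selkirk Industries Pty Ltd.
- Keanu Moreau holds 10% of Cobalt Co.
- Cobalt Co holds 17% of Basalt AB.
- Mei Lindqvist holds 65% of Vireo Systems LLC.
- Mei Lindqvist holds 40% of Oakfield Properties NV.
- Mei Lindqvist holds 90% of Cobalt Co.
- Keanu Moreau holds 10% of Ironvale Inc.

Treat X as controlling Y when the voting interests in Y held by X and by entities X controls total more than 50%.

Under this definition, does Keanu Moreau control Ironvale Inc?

Keanu holds 90% of Selkirk, so Keanu controls Selkirk.
Selkirk and Keanu together hold 55% + 10% = 65% of Ironvale, so Keanu controls Ironvale.

Yes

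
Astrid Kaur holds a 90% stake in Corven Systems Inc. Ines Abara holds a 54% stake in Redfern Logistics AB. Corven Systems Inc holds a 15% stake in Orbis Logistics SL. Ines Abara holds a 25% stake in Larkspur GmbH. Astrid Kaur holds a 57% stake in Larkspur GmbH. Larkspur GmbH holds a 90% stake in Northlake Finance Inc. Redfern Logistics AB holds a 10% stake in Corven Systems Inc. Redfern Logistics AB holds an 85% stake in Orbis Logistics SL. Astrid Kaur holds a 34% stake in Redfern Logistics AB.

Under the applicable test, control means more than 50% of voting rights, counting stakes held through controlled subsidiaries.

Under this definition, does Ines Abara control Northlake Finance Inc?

Ines holds 54% of Redfern, so Ines controls Redfern.
Redfern holds 85% of Orbis, so Ines controls Orbis.
Neither Ines nor any entity Ines controls holds any voting interest in Northlake.
So Ines does not control Northlake.

No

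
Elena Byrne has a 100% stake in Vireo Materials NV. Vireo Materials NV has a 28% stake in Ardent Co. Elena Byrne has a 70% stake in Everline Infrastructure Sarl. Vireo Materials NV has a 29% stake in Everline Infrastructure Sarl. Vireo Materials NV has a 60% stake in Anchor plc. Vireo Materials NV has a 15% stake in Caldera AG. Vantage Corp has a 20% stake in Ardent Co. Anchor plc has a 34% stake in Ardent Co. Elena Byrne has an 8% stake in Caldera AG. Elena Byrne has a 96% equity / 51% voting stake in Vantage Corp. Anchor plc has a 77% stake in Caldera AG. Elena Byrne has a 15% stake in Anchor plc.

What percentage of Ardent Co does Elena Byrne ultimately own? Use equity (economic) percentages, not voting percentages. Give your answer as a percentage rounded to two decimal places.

72.70%

Elena reaches Ardent along 4 paths.
Via Vantage: 96% × 20% = 19.2%.
Via Vireo: 100% × 28% = 28%.
Via Vireo → Anchor: 100% × 60% × 34% = 20.4%.
Via Anchor: 15% × 34% = 5.1%.
Total: 19.2% + 28% + 20.4% + 5.1% = 72.7%.
Rounded: 72.70%.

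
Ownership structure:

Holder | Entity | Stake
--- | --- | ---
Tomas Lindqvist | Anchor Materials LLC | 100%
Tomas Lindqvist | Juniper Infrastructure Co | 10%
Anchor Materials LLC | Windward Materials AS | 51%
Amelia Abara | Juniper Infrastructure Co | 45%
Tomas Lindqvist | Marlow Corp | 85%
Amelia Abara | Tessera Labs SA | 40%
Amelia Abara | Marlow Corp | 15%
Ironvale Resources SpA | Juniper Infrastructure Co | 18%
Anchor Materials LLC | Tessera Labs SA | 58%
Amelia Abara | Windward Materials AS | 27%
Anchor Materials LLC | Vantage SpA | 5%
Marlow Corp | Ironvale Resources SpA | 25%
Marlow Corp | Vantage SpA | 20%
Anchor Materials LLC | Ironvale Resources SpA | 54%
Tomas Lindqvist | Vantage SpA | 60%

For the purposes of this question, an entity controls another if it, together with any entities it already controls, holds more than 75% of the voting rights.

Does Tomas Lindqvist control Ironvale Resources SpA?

Tomas holds 85% of Marlow, so Tomas controls Marlow.
Tomas holds 100% of Anchor, so Tomas controls Anchor.
Anchor and Marlow together hold 54% + 25% = 79% of Ironvale, so Tomas controls Ironvale.

Yes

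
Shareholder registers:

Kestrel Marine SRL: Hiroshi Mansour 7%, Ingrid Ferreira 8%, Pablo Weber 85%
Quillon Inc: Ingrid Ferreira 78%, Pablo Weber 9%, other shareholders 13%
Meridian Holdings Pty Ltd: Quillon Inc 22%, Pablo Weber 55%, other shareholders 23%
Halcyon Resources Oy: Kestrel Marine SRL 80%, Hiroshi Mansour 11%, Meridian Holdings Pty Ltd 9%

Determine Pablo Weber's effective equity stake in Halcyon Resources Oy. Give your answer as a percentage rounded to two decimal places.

73.13%

Pablo reaches Halcyon along 3 paths.
Via Kestrel: 85% × 80% = 68%.
Via Quillon → Meridian: 9% × 22% × 9% = 0.1782%.
Via Meridian: 55% × 9% = 4.95%.
Total: 68% + 0.1782% + 4.95% = 73.1282%.
Rounded: 73.13%.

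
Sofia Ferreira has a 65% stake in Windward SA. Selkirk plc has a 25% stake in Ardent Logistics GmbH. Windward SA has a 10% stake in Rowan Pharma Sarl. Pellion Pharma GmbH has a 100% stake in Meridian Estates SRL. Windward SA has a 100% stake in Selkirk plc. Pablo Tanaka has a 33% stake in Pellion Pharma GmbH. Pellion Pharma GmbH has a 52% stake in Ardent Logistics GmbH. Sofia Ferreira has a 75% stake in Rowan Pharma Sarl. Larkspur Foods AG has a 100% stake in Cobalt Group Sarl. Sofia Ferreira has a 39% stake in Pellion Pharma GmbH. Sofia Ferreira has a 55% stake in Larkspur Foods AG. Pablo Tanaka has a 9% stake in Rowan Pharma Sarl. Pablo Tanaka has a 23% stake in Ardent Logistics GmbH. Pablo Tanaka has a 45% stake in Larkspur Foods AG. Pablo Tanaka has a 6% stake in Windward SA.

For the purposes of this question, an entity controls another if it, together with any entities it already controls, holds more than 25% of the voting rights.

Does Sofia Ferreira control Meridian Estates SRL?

Yes

Sofia holds 39% of Pellion, so Sofia controls Pellion.
Pellion holds 100% of Meridian, so Sofia controls Meridian.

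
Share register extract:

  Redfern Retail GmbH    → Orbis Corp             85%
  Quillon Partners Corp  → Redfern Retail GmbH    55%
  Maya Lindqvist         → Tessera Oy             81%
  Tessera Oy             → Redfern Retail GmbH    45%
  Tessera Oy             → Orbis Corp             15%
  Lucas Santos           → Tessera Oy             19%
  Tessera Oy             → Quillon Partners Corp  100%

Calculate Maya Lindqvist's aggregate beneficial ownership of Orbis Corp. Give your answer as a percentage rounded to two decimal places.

Maya reaches Orbis along 3 paths.
Via Tessera → Redfern: 81% × 45% × 85% = 30.9825%.
Via Tessera → Quillon → Redfern: 81% × 100% × 55% × 85% = 37.8675%.
Via Tessera: 81% × 15% = 12.15%.
Total: 30.9825% + 37.8675% + 12.15% = 81%.
Rounded: 81.00%.

81.00%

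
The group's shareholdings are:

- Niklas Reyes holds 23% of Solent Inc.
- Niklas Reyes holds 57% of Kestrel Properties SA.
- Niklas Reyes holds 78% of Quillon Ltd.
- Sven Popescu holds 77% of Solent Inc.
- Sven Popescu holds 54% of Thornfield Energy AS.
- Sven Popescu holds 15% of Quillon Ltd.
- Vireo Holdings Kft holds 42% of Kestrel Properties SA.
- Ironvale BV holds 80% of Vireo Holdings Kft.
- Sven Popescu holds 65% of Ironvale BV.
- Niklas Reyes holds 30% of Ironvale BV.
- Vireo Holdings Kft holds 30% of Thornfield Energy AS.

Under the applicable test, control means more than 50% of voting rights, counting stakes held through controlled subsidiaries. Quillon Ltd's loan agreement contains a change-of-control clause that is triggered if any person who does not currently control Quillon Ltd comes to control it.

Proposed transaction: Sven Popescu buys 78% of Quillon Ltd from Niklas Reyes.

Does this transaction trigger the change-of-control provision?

Yes

The purchase adds only to Sven's holdings (Niklas's stake shrinks), so Sven is the only person who could newly come to control Quillon.
Sven holds 77% of Solent, so Sven controls Solent.
Sven holds 65% of Ironvale, so Sven controls Ironvale.
Ironvale holds 80% of Vireo, so Sven controls Vireo.
Sven and Vireo together hold 54% + 30% = 84% of Thornfield, so Sven controls Thornfield.
In Quillon, Sven's side holds only 15%, not > 50%.
So before the transaction, Sven does not control Quillon.
After the purchase, Sven's direct stake in Quillon rises to 15% + 78% = 93%, and Niklas's stake falls to 0%.
Sven holds 93% of Quillon, so Sven controls Quillon.
Sven did not control Quillon before and does after, so the clause is triggered.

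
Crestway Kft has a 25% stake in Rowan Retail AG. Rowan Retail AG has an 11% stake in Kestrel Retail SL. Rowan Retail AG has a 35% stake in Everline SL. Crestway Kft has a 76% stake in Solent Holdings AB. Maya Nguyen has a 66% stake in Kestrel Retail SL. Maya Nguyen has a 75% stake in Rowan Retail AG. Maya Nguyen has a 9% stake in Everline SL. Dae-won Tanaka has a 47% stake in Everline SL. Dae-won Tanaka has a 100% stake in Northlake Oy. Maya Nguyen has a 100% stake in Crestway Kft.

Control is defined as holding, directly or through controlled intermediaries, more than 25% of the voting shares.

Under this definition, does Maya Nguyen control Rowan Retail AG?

Maya holds 100% of Crestway, so Maya controls Crestway.
Crestway and Maya together hold 25% + 75% = 100% of Rowan, so Maya controls Rowan.

Yes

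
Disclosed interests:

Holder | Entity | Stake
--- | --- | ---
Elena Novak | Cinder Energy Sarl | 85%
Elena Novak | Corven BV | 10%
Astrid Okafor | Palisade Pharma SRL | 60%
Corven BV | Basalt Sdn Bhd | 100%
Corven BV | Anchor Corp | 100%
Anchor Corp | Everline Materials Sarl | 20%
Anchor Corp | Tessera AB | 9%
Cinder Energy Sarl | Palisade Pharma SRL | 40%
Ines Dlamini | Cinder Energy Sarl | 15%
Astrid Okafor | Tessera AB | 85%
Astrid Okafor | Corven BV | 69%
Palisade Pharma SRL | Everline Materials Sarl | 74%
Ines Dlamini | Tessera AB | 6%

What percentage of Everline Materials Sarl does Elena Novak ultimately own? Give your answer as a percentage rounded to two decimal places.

27.16%

Elena reaches Everline along 2 paths.
Via Corven → Anchor: 10% × 100% × 20% = 2%.
Via Cinder → Palisade: 85% × 40% × 74% = 25.16%.
Total: 2% + 25.16% = 27.16%.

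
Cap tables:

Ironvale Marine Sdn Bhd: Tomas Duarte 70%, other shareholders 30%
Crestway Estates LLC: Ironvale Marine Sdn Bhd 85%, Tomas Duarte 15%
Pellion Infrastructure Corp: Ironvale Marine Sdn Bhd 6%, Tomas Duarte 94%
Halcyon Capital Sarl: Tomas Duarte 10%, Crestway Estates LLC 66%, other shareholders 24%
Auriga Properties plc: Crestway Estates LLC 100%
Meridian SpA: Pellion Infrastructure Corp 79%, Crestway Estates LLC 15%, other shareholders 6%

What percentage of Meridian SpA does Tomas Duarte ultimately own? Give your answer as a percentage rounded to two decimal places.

88.75%

Tomas reaches Meridian along 4 paths.
Via Ironvale → Pellion: 70% × 6% × 79% = 3.318%.
Via Pellion: 94% × 79% = 74.26%.
Via Ironvale → Crestway: 70% × 85% × 15% = 8.925%.
Via Crestway: 15% × 15% = 2.25%.
Total: 3.318% + 74.26% + 8.925% + 2.25% = 88.753%.
Rounded: 88.75%.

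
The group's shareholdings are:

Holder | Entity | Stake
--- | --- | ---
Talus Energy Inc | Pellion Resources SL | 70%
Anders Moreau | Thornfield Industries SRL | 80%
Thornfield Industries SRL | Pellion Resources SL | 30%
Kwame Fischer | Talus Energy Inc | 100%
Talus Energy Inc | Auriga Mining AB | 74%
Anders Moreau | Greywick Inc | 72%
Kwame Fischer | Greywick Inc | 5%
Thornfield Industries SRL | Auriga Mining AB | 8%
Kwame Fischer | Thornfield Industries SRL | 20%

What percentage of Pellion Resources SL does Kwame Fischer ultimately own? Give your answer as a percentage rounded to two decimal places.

76.00%

Kwame reaches Pellion along 2 paths.
Via Thornfield: 20% × 30% = 6%.
Via Talus: 100% × 70% = 70%.
Total: 6% + 70% = 76%.
Rounded: 76.00%.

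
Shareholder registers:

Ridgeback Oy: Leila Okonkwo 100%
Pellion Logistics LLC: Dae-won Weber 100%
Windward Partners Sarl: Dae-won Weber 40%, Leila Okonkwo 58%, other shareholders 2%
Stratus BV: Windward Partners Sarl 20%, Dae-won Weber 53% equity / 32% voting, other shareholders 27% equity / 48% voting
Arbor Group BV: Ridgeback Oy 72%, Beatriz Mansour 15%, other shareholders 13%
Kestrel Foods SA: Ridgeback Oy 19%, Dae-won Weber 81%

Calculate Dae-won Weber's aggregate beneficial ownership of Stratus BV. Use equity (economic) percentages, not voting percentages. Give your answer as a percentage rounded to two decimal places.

61.00%

Dae-won reaches Stratus along 2 paths.
Via Windward: 40% × 20% = 8%.
Direct stake: 53% = 53%.
Total: 8% + 53% = 61%.
Rounded: 61.00%.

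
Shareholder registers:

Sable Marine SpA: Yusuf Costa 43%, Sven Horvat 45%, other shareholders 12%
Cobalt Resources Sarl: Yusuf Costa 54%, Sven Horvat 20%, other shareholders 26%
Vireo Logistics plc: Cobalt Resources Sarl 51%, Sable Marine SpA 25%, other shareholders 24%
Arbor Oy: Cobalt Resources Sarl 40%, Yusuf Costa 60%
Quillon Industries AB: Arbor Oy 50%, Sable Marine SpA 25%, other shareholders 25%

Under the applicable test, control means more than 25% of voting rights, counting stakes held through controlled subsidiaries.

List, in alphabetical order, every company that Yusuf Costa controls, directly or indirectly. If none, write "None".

Arbor Oy, Cobalt Resources Sarl, Quillon Industries AB, Sable Marine SpA, Vireo Logistics plc

Yusuf holds 43% of Sable, so Yusuf controls Sable.
Yusuf holds 54% of Cobalt, so Yusuf controls Cobalt.
Cobalt and Sable together hold 51% + 25% = 76% of Vireo, so Yusuf controls Vireo.
Cobalt and Yusuf together hold 40% + 60% = 100% of Arbor, so Yusuf controls Arbor.
Arbor and Sable together hold 50% + 25% = 75% of Quillon, so Yusuf controls Quillon.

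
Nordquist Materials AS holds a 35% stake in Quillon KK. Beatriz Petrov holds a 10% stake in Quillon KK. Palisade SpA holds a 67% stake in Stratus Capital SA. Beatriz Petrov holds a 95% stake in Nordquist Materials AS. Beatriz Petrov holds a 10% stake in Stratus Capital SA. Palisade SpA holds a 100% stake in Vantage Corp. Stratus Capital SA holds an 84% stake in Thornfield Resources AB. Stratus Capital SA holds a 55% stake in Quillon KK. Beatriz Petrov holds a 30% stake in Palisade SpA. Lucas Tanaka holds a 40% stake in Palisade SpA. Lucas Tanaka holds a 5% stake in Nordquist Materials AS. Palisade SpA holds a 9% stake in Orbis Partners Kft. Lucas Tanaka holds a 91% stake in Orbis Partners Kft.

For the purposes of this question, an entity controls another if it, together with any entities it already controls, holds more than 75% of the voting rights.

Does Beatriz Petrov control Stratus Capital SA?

Beatriz holds 95% of Nordquist, so Beatriz controls Nordquist.
In Stratus, Beatriz's side holds only 10%, not > 75%.
So Beatriz does not control Stratus.

No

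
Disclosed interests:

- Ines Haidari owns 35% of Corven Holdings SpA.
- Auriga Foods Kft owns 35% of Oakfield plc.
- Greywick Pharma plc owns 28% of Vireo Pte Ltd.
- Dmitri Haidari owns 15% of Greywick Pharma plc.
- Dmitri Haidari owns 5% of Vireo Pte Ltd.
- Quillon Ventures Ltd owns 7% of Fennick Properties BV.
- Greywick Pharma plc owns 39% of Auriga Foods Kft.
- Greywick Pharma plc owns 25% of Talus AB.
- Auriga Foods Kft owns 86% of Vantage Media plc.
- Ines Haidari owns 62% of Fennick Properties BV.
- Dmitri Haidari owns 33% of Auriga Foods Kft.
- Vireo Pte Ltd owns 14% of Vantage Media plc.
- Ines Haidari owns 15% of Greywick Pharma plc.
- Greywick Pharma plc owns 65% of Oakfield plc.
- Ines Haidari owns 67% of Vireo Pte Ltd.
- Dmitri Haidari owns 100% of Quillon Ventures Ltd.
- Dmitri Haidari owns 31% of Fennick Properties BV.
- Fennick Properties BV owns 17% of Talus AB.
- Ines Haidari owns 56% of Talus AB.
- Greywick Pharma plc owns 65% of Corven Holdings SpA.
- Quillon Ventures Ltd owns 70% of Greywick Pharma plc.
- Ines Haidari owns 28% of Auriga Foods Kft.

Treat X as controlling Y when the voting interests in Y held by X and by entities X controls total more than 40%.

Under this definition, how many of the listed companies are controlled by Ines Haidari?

Ines holds 62% of Fennick, so Ines controls Fennick.
Ines and Fennick together hold 56% + 17% = 73% of Talus, so Ines controls Talus.
Ines holds 67% of Vireo, so Ines controls Vireo.
No other company's threshold is met.
Ines controls 3 companies.

3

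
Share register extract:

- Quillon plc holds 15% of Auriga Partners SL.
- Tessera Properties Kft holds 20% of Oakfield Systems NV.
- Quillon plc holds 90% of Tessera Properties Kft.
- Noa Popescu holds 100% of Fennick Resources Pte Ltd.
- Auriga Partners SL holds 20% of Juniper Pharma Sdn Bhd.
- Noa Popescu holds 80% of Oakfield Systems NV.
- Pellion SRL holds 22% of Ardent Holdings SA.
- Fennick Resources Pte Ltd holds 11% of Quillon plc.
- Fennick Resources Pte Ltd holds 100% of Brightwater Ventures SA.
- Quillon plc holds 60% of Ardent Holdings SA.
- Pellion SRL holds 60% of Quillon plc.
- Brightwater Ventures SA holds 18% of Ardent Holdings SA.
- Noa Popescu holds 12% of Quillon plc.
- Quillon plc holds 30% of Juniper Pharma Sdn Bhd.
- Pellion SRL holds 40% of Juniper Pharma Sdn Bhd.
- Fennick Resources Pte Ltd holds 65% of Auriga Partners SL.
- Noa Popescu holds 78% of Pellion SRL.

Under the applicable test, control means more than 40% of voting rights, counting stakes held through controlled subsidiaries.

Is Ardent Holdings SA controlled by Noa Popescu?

Noa holds 100% of Fennick, so Noa controls Fennick.
Noa holds 78% of Pellion, so Noa controls Pellion.
Pellion and Fennick and Noa together hold 60% + 11% + 12% = 83% of Quillon, so Noa controls Quillon.
Fennick holds 100% of Brightwater, so Noa controls Brightwater.
Brightwater and Pellion and Quillon together hold 18% + 22% + 60% = 100% of Ardent, so Noa controls Ardent.

Yes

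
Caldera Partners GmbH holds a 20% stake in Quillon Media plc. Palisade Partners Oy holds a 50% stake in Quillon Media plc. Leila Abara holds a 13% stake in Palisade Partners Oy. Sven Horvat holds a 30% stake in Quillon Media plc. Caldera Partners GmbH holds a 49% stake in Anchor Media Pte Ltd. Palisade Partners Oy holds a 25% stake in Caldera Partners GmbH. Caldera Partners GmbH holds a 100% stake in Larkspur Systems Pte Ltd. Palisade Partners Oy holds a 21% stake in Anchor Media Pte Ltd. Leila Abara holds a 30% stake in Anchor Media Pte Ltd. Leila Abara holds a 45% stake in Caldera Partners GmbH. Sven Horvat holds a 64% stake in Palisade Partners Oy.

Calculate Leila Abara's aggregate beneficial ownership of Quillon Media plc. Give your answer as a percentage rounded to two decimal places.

16.15%

Leila reaches Quillon along 3 paths.
Via Palisade: 13% × 50% = 6.5%.
Via Palisade → Caldera: 13% × 25% × 20% = 0.65%.
Via Caldera: 45% × 20% = 9%.
Total: 6.5% + 0.65% + 9% = 16.15%.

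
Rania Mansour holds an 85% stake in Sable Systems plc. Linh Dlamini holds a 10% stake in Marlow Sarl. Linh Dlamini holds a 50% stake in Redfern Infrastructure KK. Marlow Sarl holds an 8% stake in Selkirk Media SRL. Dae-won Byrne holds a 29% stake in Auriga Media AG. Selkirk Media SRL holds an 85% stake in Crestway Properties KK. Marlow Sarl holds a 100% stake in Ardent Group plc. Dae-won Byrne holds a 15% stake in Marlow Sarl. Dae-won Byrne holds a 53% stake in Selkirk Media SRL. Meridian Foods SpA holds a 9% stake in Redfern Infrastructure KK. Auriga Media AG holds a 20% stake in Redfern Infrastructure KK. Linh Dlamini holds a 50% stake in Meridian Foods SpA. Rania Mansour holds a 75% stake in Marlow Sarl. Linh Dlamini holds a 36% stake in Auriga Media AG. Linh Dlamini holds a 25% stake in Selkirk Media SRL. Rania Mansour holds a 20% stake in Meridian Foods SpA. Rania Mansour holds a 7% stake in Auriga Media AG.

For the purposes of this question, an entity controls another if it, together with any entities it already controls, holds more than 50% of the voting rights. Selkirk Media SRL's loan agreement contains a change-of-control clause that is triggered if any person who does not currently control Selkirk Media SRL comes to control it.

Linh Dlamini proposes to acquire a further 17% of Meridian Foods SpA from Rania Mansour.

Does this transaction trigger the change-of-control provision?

No

The purchase adds only to Linh's holdings (Rania's stake shrinks), so Linh is the only person who could newly come to control Selkirk.
Linh's largest direct stake is 50% in Meridian, which does not meet the threshold, so Linh controls no company.
In Selkirk, Linh's side holds only 25%, not > 50%.
So before the transaction, Linh does not control Selkirk.
After the purchase, Linh's direct stake in Meridian rises to 50% + 17% = 67%, and Rania's stake falls to 3%.
Linh holds 67% of Meridian, so Linh controls Meridian.
Linh and Meridian together hold 50% + 9% = 59% of Redfern, so Linh controls Redfern.
After the transaction, Linh's side holds 25% of Selkirk, not > 50%, so Linh still does not control Selkirk.
No new person acquires control, so the clause is not triggered.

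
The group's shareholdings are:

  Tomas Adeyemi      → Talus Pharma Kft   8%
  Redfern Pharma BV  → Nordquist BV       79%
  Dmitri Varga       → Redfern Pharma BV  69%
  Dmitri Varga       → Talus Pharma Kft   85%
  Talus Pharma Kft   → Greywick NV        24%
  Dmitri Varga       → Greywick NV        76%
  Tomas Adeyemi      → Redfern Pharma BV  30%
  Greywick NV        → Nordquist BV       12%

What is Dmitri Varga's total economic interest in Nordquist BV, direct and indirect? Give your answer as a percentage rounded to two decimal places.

Dmitri reaches Nordquist along 3 paths.
Via Redfern: 69% × 79% = 54.51%.
Via Greywick: 76% × 12% = 9.12%.
Via Talus → Greywick: 85% × 24% × 12% = 2.448%.
Total: 54.51% + 9.12% + 2.448% = 66.078%.
Rounded: 66.08%.

66.08%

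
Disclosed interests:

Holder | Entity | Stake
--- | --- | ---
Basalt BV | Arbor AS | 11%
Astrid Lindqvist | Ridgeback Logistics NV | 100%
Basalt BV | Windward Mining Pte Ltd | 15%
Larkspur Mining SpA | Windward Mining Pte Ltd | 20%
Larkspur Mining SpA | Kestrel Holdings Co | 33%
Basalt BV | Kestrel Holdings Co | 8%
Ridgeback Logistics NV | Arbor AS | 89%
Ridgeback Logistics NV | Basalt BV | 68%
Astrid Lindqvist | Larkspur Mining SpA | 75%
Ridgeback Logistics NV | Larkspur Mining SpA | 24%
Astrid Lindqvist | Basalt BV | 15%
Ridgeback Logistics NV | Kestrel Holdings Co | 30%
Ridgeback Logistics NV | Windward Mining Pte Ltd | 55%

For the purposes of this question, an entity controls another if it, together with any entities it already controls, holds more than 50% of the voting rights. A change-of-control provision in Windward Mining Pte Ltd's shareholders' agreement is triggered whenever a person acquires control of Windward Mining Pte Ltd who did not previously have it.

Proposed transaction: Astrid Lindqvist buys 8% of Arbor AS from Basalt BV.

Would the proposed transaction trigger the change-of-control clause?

No

The purchase adds only to Astrid's holdings (Basalt's stake shrinks), so Astrid is the only person who could newly come to control Windward.
Astrid holds 100% of Ridgeback, so Astrid controls Ridgeback.
Ridgeback and Astrid together hold 68% + 15% = 83% of Basalt, so Astrid controls Basalt.
Astrid and Ridgeback together hold 75% + 24% = 99% of Larkspur, so Astrid controls Larkspur.
Basalt and Larkspur and Ridgeback together hold 15% + 20% + 55% = 90% of Windward, so Astrid controls Windward.
So Astrid already controls Windward before the transaction.
After the purchase, Astrid holds 8% of Arbor directly, and Basalt's stake falls to 3%.
Astrid controlled Windward already, so this is not a new person acquiring control; every other person's position is unchanged or reduced.
No new person acquires control, so the clause is not triggered.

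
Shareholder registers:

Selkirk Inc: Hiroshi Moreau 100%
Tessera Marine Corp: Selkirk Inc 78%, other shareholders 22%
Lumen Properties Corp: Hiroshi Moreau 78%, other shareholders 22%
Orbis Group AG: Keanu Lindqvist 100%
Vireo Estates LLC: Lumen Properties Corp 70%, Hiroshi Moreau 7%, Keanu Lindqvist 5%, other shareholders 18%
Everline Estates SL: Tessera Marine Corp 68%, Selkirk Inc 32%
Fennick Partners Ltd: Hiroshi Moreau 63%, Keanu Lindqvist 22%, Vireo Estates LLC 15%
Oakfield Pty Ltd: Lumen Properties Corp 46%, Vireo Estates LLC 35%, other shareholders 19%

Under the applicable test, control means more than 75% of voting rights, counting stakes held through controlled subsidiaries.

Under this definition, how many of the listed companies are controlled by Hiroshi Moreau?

7

Hiroshi holds 100% of Selkirk, so Hiroshi controls Selkirk.
Selkirk holds 78% of Tessera, so Hiroshi controls Tessera.
Hiroshi holds 78% of Lumen, so Hiroshi controls Lumen.
Lumen and Hiroshi together hold 70% + 7% = 77% of Vireo, so Hiroshi controls Vireo.
Tessera and Selkirk together hold 68% + 32% = 100% of Everline, so Hiroshi controls Everline.
Hiroshi and Vireo together hold 63% + 15% = 78% of Fennick, so Hiroshi controls Fennick.
Lumen and Vireo together hold 46% + 35% = 81% of Oakfield, so Hiroshi controls Oakfield.
No other company's threshold is met.
Hiroshi controls 7 companies.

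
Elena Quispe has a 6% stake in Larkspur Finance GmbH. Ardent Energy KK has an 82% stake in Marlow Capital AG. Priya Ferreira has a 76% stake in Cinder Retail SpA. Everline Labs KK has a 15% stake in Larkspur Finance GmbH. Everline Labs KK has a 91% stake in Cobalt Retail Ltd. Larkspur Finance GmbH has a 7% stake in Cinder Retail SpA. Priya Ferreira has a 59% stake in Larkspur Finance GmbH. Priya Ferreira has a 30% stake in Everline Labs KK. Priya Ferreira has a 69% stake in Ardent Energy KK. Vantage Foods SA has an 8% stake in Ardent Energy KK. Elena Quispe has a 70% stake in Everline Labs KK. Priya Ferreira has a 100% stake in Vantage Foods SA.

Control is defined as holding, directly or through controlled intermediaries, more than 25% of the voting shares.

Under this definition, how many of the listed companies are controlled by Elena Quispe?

Elena holds 70% of Everline, so Elena controls Everline.
Everline holds 91% of Cobalt, so Elena controls Cobalt.
No other company's threshold is met.
Elena controls 2 companies.

2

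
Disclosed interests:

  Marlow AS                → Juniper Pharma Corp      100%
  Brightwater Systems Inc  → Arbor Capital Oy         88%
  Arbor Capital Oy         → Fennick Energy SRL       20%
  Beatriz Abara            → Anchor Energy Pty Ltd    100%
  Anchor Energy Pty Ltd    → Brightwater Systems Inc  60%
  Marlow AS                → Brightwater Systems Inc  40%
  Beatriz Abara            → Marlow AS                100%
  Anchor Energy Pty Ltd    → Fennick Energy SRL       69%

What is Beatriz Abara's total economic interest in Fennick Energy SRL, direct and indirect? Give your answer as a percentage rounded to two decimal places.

86.60%

Beatriz reaches Fennick along 3 paths.
Via Anchor: 100% × 69% = 69%.
Via Anchor → Brightwater → Arbor: 100% × 60% × 88% × 20% = 10.56%.
Via Marlow → Brightwater → Arbor: 100% × 40% × 88% × 20% = 7.04%.
Total: 69% + 10.56% + 7.04% = 86.6%.
Rounded: 86.60%.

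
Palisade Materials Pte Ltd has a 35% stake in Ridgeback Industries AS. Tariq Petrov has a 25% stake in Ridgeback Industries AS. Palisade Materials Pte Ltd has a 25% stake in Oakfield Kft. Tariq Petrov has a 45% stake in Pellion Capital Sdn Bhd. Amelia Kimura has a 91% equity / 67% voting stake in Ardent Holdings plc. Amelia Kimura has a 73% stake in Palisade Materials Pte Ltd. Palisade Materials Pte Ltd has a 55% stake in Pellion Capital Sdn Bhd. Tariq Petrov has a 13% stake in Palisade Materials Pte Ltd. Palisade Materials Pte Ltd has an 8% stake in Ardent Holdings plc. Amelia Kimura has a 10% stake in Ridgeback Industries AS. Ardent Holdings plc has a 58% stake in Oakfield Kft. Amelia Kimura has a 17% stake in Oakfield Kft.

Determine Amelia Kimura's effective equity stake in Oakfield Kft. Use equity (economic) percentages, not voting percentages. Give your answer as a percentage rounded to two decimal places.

Amelia reaches Oakfield along 4 paths.
Via Ardent: 91% × 58% = 52.78%.
Via Palisade → Ardent: 73% × 8% × 58% = 3.3872%.
Direct stake: 17% = 17%.
Via Palisade: 73% × 25% = 18.25%.
Total: 52.78% + 3.3872% + 17% + 18.25% = 91.4172%.
Rounded: 91.42%.

91.42%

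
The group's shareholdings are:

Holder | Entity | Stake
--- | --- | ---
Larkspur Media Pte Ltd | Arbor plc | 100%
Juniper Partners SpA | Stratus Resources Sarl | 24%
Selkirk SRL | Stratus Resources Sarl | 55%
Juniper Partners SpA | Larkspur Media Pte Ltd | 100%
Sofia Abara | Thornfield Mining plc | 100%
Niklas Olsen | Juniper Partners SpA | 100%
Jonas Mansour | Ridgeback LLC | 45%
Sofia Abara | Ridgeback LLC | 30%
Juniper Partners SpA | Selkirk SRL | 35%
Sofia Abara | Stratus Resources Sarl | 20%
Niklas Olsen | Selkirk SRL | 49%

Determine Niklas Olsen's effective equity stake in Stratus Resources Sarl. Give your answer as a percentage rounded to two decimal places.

70.20%

Niklas reaches Stratus along 3 paths.
Via Selkirk: 49% × 55% = 26.95%.
Via Juniper → Selkirk: 100% × 35% × 55% = 19.25%.
Via Juniper: 100% × 24% = 24%.
Total: 26.95% + 19.25% + 24% = 70.2%.
Rounded: 70.20%.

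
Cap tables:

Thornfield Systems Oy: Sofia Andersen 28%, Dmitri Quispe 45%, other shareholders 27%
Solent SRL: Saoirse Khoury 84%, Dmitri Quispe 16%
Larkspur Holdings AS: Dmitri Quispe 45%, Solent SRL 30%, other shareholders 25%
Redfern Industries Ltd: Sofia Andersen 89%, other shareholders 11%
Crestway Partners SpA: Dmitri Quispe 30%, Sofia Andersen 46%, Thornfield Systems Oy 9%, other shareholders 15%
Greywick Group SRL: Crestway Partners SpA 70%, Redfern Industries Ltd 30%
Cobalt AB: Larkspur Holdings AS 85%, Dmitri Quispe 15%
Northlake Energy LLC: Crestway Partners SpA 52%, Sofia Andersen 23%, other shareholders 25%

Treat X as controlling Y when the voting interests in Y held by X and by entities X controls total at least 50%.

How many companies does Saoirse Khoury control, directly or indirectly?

1

Saoirse holds 84% of Solent, so Saoirse controls Solent.
No other company's threshold is met.
Saoirse controls 1 company.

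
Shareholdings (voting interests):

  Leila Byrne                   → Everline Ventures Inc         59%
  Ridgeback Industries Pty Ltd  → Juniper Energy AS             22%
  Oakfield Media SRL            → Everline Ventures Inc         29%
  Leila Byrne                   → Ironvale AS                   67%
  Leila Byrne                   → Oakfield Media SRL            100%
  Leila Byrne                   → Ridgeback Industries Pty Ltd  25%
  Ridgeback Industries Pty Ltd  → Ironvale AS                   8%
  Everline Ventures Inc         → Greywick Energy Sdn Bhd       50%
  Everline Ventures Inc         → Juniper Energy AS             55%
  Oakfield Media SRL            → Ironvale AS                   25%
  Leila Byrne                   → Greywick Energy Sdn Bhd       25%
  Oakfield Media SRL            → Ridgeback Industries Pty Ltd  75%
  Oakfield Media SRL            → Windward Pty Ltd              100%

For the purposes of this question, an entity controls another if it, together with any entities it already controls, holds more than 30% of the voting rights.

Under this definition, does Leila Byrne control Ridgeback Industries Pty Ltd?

Yes

Leila holds 100% of Oakfield, so Leila controls Oakfield.
Leila and Oakfield together hold 25% + 75% = 100% of Ridgeback, so Leila controls Ridgeback.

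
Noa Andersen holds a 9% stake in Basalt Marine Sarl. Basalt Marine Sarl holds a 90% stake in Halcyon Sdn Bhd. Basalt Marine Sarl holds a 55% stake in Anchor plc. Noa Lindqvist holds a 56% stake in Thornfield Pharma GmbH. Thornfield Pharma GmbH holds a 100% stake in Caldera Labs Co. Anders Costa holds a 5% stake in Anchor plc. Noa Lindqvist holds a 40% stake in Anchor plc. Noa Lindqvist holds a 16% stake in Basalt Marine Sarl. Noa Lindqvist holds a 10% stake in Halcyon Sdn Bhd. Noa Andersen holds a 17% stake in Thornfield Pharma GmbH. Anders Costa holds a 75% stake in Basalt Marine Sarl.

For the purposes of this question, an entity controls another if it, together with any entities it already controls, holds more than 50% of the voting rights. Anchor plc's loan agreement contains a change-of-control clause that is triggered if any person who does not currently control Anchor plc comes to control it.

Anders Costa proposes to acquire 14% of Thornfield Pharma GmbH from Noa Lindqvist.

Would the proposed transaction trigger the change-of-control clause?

No

The purchase adds only to Anders's holdings (Noa Lindqvist's stake shrinks), so Anders is the only person who could newly come to control Anchor.
Anders holds 75% of Basalt, so Anders controls Basalt.
Basalt and Anders together hold 55% + 5% = 60% of Anchor, so Anders controls Anchor.
So Anders already controls Anchor before the transaction.
After the purchase, Anders holds 14% of Thornfield directly, and Noa Lindqvist's stake falls to 42%.
Anders controlled Anchor already, so this is not a new person acquiring control; every other person's position is unchanged or reduced.
No new person acquires control, so the clause is not triggered.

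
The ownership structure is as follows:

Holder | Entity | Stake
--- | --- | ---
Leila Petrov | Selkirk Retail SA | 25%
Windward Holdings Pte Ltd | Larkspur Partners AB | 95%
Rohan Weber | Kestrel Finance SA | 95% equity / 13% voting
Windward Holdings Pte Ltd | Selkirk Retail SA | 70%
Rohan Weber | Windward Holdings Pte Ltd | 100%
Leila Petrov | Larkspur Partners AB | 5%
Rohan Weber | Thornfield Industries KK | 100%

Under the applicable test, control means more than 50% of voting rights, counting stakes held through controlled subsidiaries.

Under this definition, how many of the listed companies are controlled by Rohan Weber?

Rohan holds 100% of Windward, so Rohan controls Windward.
Rohan holds 100% of Thornfield, so Rohan controls Thornfield.
Windward holds 95% of Larkspur, so Rohan controls Larkspur.
Windward holds 70% of Selkirk, so Rohan controls Selkirk.
No other company's threshold is met.
Rohan controls 4 companies.

4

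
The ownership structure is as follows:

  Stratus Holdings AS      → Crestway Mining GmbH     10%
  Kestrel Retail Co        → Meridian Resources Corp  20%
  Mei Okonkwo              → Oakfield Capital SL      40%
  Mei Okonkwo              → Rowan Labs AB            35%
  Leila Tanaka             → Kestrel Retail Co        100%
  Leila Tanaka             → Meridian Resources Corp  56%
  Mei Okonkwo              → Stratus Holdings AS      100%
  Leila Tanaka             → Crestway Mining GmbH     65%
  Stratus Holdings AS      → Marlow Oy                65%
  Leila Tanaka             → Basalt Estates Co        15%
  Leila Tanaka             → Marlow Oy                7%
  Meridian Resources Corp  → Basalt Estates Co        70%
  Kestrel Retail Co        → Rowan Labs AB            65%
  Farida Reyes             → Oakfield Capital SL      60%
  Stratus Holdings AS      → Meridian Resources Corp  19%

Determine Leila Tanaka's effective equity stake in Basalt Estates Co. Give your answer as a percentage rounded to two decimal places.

68.20%

Leila reaches Basalt along 3 paths.
Direct stake: 15% = 15%.
Via Kestrel → Meridian: 100% × 20% × 70% = 14%.
Via Meridian: 56% × 70% = 39.2%.
Total: 15% + 14% + 39.2% = 68.2%.
Rounded: 68.20%.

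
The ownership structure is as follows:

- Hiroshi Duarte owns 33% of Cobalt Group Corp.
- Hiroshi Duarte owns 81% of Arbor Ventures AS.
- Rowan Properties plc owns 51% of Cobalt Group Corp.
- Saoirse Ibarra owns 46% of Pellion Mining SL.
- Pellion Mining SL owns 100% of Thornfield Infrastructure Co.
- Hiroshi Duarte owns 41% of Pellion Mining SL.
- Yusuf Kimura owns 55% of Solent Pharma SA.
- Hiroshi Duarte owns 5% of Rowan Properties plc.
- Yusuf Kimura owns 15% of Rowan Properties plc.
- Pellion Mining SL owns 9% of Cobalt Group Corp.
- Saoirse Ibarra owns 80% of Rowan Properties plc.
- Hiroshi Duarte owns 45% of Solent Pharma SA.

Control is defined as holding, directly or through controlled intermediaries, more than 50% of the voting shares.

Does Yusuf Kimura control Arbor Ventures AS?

Yusuf holds 55% of Solent, so Yusuf controls Solent.
Neither Yusuf nor any entity Yusuf controls holds any voting interest in Arbor.
So Yusuf does not control Arbor.

No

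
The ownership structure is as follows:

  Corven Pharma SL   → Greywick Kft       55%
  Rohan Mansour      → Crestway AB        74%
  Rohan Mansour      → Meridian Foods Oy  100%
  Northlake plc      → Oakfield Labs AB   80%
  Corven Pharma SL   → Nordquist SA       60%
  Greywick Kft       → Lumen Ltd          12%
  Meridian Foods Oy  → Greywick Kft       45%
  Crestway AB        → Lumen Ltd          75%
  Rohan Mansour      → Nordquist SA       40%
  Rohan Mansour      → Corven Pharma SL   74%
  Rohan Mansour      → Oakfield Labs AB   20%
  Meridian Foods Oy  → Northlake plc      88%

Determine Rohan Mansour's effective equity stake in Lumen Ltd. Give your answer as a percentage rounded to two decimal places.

Rohan reaches Lumen along 3 paths.
Via Crestway: 74% × 75% = 55.5%.
Via Meridian → Greywick: 100% × 45% × 12% = 5.4%.
Via Corven → Greywick: 74% × 55% × 12% = 4.884%.
Total: 55.5% + 5.4% + 4.884% = 65.784%.
Rounded: 65.78%.

65.78%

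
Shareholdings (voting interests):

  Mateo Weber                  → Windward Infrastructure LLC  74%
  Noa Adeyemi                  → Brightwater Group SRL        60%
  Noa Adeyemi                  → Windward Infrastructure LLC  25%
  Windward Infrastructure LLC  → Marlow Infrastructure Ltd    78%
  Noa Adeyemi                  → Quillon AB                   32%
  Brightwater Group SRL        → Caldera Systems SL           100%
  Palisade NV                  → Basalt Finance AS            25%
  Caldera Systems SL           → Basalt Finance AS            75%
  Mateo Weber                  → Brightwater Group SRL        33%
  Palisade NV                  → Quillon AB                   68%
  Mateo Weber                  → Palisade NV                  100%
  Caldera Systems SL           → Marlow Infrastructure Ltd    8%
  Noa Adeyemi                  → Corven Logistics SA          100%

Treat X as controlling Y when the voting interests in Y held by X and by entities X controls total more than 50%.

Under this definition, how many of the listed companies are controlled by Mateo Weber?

Mateo holds 74% of Windward, so Mateo controls Windward.
Mateo holds 100% of Palisade, so Mateo controls Palisade.
Palisade holds 68% of Quillon, so Mateo controls Quillon.
Windward holds 78% of Marlow, so Mateo controls Marlow.
No other company's threshold is met.
Mateo controls 4 companies.

4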